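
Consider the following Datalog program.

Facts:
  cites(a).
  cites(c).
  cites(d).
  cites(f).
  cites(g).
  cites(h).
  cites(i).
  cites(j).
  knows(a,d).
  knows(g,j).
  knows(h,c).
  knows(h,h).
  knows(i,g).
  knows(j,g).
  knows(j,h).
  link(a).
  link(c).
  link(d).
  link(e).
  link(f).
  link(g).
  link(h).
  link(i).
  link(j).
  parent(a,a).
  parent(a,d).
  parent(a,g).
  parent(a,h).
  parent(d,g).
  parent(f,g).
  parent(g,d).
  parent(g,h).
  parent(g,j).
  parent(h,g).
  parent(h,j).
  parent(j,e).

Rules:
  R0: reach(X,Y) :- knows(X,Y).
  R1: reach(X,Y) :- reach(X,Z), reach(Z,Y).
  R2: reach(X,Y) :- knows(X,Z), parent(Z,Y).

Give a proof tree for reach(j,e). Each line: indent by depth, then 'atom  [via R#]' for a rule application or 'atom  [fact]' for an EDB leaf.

round 1: derive reach(a,d) via R0 from knows(a,d)
round 1: derive reach(g,j) via R0 from knows(g,j)
round 1: derive reach(h,c) via R0 from knows(h,c)
round 1: derive reach(h,h) via R0 from knows(h,h)
round 1: derive reach(i,g) via R0 from knows(i,g)
round 1: derive reach(j,g) via R0 from knows(j,g)
round 1: derive reach(j,h) via R0 from knows(j,h)
round 1: derive reach(a,g) via R2 from knows(a,d), parent(d,g)
round 1: derive reach(g,e) via R2 from knows(g,j), parent(j,e)
round 1: derive reach(h,g) via R2 from knows(h,h), parent(h,g)
round 1: derive reach(h,j) via R2 from knows(h,h), parent(h,j)
round 1: derive reach(i,d) via R2 from knows(i,g), parent(g,d)
round 1: derive reach(i,h) via R2 from knows(i,g), parent(g,h)
round 1: derive reach(i,j) via R2 from knows(i,g), parent(g,j)
round 1: derive reach(j,d) via R2 from knows(j,g), parent(g,d)
round 1: derive reach(j,j) via R2 from knows(j,g), parent(g,j)
round 2: derive reach(a,e) via R1 from reach(a,g), reach(g,e)
round 2: derive reach(a,j) via R1 from reach(a,g), reach(g,j)
round 2: derive reach(g,d) via R1 from reach(g,j), reach(j,d)
round 2: derive reach(g,g) via R1 from reach(g,j), reach(j,g)
round 2: derive reach(g,h) via R1 from reach(g,j), reach(j,h)
round 2: derive reach(h,d) via R1 from reach(h,j), reach(j,d)
round 2: derive reach(h,e) via R1 from reach(h,g), reach(g,e)
round 2: derive reach(i,c) via R1 from reach(i,h), reach(h,c)
round 2: derive reach(i,e) via R1 from reach(i,g), reach(g,e)
round 2: derive reach(j,c) via R1 from reach(j,h), reach(h,c)
round 2: derive reach(j,e) via R1 from reach(j,g), reach(g,e)
round 3: derive reach(a,c) via R1 from reach(a,j), reach(j,c)
round 3: derive reach(a,h) via R1 from reach(a,g), reach(g,h)
round 3: derive reach(g,c) via R1 from reach(g,h), reach(h,c)

reach(j,e)  [via R1]
  reach(j,g)  [via R0]
    knows(j,g)  [fact]
  reach(g,e)  [via R2]
    knows(g,j)  [fact]
    parent(j,e)  [fact]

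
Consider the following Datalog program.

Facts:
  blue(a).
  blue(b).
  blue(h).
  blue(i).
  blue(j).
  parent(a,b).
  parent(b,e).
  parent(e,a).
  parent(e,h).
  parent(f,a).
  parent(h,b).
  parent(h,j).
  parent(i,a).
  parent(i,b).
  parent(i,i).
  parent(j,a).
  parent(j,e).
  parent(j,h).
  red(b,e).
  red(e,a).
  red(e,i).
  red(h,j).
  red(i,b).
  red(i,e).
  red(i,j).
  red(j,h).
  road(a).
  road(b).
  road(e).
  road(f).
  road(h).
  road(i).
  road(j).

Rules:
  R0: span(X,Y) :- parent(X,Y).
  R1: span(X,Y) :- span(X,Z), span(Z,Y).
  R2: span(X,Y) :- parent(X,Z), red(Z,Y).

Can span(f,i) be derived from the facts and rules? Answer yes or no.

yes

round 1: derive span(a,b) via R0 from parent(a,b)
round 1: derive span(b,e) via R0 from parent(b,e)
round 1: derive span(e,a) via R0 from parent(e,a)
round 1: derive span(e,h) via R0 from parent(e,h)
round 1: derive span(f,a) via R0 from parent(f,a)
round 1: derive span(h,b) via R0 from parent(h,b)
round 1: derive span(h,j) via R0 from parent(h,j)
round 1: derive span(i,a) via R0 from parent(i,a)
round 1: derive span(i,b) via R0 from parent(i,b)
round 1: derive span(i,i) via R0 from parent(i,i)
round 1: derive span(j,a) via R0 from parent(j,a)
round 1: derive span(j,e) via R0 from parent(j,e)
round 1: derive span(j,h) via R0 from parent(j,h)
round 1: derive span(a,e) via R2 from parent(a,b), red(b,e)
round 1: derive span(b,a) via R2 from parent(b,e), red(e,a)
round 1: derive span(b,i) via R2 from parent(b,e), red(e,i)
round 1: derive span(e,j) via R2 from parent(e,h), red(h,j)
round 1: derive span(h,e) via R2 from parent(h,b), red(b,e)
round 1: derive span(h,h) via R2 from parent(h,j), red(j,h)
round 1: derive span(i,e) via R2 from parent(i,b), red(b,e)
round 1: derive span(i,j) via R2 from parent(i,i), red(i,j)
round 1: derive span(j,i) via R2 from parent(j,e), red(e,i)
round 1: derive span(j,j) via R2 from parent(j,h), red(h,j)
round 2: derive span(a,a) via R1 from span(a,b), span(b,a)
round 2: derive span(a,h) via R1 from span(a,e), span(e,h)
round 2: derive span(a,i) via R1 from span(a,b), span(b,i)
round 2: derive span(a,j) via R1 from span(a,e), span(e,j)
round 2: derive span(b,b) via R1 from span(b,a), span(a,b)
round 2: derive span(b,h) via R1 from span(b,e), span(e,h)
round 2: derive span(b,j) via R1 from span(b,e), span(e,j)
round 2: derive span(e,b) via R1 from span(e,a), span(a,b)
round 2: derive span(e,e) via R1 from span(e,a), span(a,e)
round 2: derive span(e,i) via R1 from span(e,j), span(j,i)
round 2: derive span(f,b) via R1 from span(f,a), span(a,b)
round 2: derive span(f,e) via R1 from span(f,a), span(a,e)
round 2: derive span(h,a) via R1 from span(h,b), span(b,a)
round 2: derive span(h,i) via R1 from span(h,b), span(b,i)
round 2: derive span(i,h) via R1 from span(i,e), span(e,h)
round 2: derive span(j,b) via R1 from span(j,a), span(a,b)
round 3: derive span(f,h) via R1 from span(f,a), span(a,h)
round 3: derive span(f,i) via R1 from span(f,a), span(a,i)
round 3: derive span(f,j) via R1 from span(f,a), span(a,j)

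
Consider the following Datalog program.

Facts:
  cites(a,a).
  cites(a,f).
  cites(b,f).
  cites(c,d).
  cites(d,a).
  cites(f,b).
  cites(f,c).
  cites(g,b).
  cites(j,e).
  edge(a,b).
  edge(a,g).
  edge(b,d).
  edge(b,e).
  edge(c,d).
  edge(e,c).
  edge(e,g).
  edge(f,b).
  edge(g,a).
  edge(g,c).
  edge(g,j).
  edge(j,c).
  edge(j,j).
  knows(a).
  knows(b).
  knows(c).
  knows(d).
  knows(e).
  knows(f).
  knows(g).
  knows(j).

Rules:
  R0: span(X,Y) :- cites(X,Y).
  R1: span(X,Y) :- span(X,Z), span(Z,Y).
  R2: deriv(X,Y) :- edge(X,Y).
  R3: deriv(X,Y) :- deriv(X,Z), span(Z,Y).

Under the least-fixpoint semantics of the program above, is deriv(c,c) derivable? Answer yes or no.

round 1: derive span(a,a) via R0 from cites(a,a)
round 1: derive span(a,f) via R0 from cites(a,f)
round 1: derive span(b,f) via R0 from cites(b,f)
round 1: derive span(c,d) via R0 from cites(c,d)
round 1: derive span(d,a) via R0 from cites(d,a)
round 1: derive span(f,b) via R0 from cites(f,b)
round 1: derive span(f,c) via R0 from cites(f,c)
round 1: derive span(g,b) via R0 from cites(g,b)
round 1: derive span(j,e) via R0 from cites(j,e)
round 1: derive deriv(a,b) via R2 from edge(a,b)
round 1: derive deriv(a,g) via R2 from edge(a,g)
round 1: derive deriv(b,d) via R2 from edge(b,d)
round 1: derive deriv(b,e) via R2 from edge(b,e)
round 1: derive deriv(c,d) via R2 from edge(c,d)
round 1: derive deriv(e,c) via R2 from edge(e,c)
round 1: derive deriv(e,g) via R2 from edge(e,g)
round 1: derive deriv(f,b) via R2 from edge(f,b)
round 1: derive deriv(g,a) via R2 from edge(g,a)
round 1: derive deriv(g,c) via R2 from edge(g,c)
round 1: derive deriv(g,j) via R2 from edge(g,j)
round 1: derive deriv(j,c) via R2 from edge(j,c)
round 1: derive deriv(j,j) via R2 from edge(j,j)
round 2: derive span(a,b) via R1 from span(a,f), span(f,b)
round 2: derive span(a,c) via R1 from span(a,f), span(f,c)
round 2: derive span(b,b) via R1 from span(b,f), span(f,b)
round 2: derive span(b,c) via R1 from span(b,f), span(f,c)
round 2: derive span(c,a) via R1 from span(c,d), span(d,a)
round 2: derive span(d,f) via R1 from span(d,a), span(a,f)
round 2: derive span(f,d) via R1 from span(f,c), span(c,d)
round 2: derive span(f,f) via R1 from span(f,b), span(b,f)
round 2: derive span(g,f) via R1 from span(g,b), span(b,f)
round 2: derive deriv(a,f) via R3 from deriv(a,b), span(b,f)
round 2: derive deriv(b,a) via R3 from deriv(b,d), span(d,a)
round 2: derive deriv(c,a) via R3 from deriv(c,d), span(d,a)
round 2: derive deriv(e,b) via R3 from deriv(e,g), span(g,b)
round 2: derive deriv(e,d) via R3 from deriv(e,c), span(c,d)
round 2: derive deriv(f,f) via R3 from deriv(f,b), span(b,f)
round 2: derive deriv(g,d) via R3 from deriv(g,c), span(c,d)
round 2: derive deriv(g,e) via R3 from deriv(g,j), span(j,e)
round 2: derive deriv(g,f) via R3 from deriv(g,a), span(a,f)
round 2: derive deriv(j,d) via R3 from deriv(j,c), span(c,d)
round 2: derive deriv(j,e) via R3 from deriv(j,j), span(j,e)
round 3: derive span(a,d) via R1 from span(a,c), span(c,d)
round 3: derive span(b,a) via R1 from span(b,c), span(c,a)
round 3: derive span(b,d) via R1 from span(b,c), span(c,d)
round 3: derive span(c,b) via R1 from span(c,a), span(a,b)
round 3: derive span(c,c) via R1 from span(c,a), span(a,c)
round 3: derive span(c,f) via R1 from span(c,a), span(a,f)
round 3: derive span(d,b) via R1 from span(d,a), span(a,b)
round 3: derive span(d,c) via R1 from span(d,a), span(a,c)
round 3: derive span(d,d) via R1 from span(d,f), span(f,d)
round 3: derive span(f,a) via R1 from span(f,c), span(c,a)
round 3: derive span(g,c) via R1 from span(g,b), span(b,c)
round 3: derive span(g,d) via R1 from span(g,f), span(f,d)
round 3: derive deriv(a,c) via R3 from deriv(a,b), span(b,c)
round 3: derive deriv(a,d) via R3 from deriv(a,f), span(f,d)
round 3: derive deriv(b,b) via R3 from deriv(b,a), span(a,b)
round 3: derive deriv(b,c) via R3 from deriv(b,a), span(a,c)
round 3: derive deriv(b,f) via R3 from deriv(b,a), span(a,f)
round 3: derive deriv(c,b) via R3 from deriv(c,a), span(a,b)
round 3: derive deriv(c,c) via R3 from deriv(c,a), span(a,c)
round 3: derive deriv(c,f) via R3 from deriv(c,a), span(a,f)
round 3: derive deriv(e,a) via R3 from deriv(e,c), span(c,a)
round 3: derive deriv(e,f) via R3 from deriv(e,b), span(b,f)
round 3: derive deriv(f,c) via R3 from deriv(f,b), span(b,c)
round 3: derive deriv(f,d) via R3 from deriv(f,f), span(f,d)
round 3: derive deriv(g,b) via R3 from deriv(g,a), span(a,b)
round 3: derive deriv(j,a) via R3 from deriv(j,c), span(c,a)
round 3: derive deriv(j,f) via R3 from deriv(j,d), span(d,f)
round 4: derive span(g,a) via R1 from span(g,b), span(b,a)
round 4: derive deriv(a,a) via R3 from deriv(a,b), span(b,a)
round 4: derive deriv(f,a) via R3 from deriv(f,b), span(b,a)
round 4: derive deriv(j,b) via R3 from deriv(j,a), span(a,b)

yes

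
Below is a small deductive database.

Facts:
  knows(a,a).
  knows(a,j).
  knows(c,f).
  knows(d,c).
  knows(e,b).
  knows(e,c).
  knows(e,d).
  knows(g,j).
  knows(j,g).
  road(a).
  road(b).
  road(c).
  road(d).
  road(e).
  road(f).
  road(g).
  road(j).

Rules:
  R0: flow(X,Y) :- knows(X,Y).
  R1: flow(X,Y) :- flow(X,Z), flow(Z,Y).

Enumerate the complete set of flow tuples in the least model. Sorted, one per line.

round 1: derive flow(a,a) via R0 from knows(a,a)
round 1: derive flow(a,j) via R0 from knows(a,j)
round 1: derive flow(c,f) via R0 from knows(c,f)
round 1: derive flow(d,c) via R0 from knows(d,c)
round 1: derive flow(e,b) via R0 from knows(e,b)
round 1: derive flow(e,c) via R0 from knows(e,c)
round 1: derive flow(e,d) via R0 from knows(e,d)
round 1: derive flow(g,j) via R0 from knows(g,j)
round 1: derive flow(j,g) via R0 from knows(j,g)
round 2: derive flow(a,g) via R1 from flow(a,j), flow(j,g)
round 2: derive flow(d,f) via R1 from flow(d,c), flow(c,f)
round 2: derive flow(e,f) via R1 from flow(e,c), flow(c,f)
round 2: derive flow(g,g) via R1 from flow(g,j), flow(j,g)
round 2: derive flow(j,j) via R1 from flow(j,g), flow(g,j)

flow(a,a)
flow(a,g)
flow(a,j)
flow(c,f)
flow(d,c)
flow(d,f)
flow(e,b)
flow(e,c)
flow(e,d)
flow(e,f)
flow(g,g)
flow(g,j)
flow(j,g)
flow(j,j)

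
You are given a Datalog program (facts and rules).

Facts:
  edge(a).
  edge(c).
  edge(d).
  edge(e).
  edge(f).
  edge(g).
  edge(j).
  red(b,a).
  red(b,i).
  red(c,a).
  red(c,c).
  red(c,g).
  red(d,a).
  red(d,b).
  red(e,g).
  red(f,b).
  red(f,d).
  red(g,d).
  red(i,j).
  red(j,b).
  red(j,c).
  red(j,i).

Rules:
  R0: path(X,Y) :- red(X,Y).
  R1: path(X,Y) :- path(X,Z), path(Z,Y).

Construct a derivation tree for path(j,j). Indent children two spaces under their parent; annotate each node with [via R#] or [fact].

path(j,j)  [via R1]
  path(j,i)  [via R0]
    red(j,i)  [fact]
  path(i,j)  [via R0]
    red(i,j)  [fact]

round 1: derive path(b,a) via R0 from red(b,a)
round 1: derive path(b,i) via R0 from red(b,i)
round 1: derive path(c,a) via R0 from red(c,a)
round 1: derive path(c,c) via R0 from red(c,c)
round 1: derive path(c,g) via R0 from red(c,g)
round 1: derive path(d,a) via R0 from red(d,a)
round 1: derive path(d,b) via R0 from red(d,b)
round 1: derive path(e,g) via R0 from red(e,g)
round 1: derive path(f,b) via R0 from red(f,b)
round 1: derive path(f,d) via R0 from red(f,d)
round 1: derive path(g,d) via R0 from red(g,d)
round 1: derive path(i,j) via R0 from red(i,j)
round 1: derive path(j,b) via R0 from red(j,b)
round 1: derive path(j,c) via R0 from red(j,c)
round 1: derive path(j,i) via R0 from red(j,i)
round 2: derive path(b,j) via R1 from path(b,i), path(i,j)
round 2: derive path(c,d) via R1 from path(c,g), path(g,d)
round 2: derive path(d,i) via R1 from path(d,b), path(b,i)
round 2: derive path(e,d) via R1 from path(e,g), path(g,d)
round 2: derive path(f,a) via R1 from path(f,b), path(b,a)
round 2: derive path(f,i) via R1 from path(f,b), path(b,i)
round 2: derive path(g,a) via R1 from path(g,d), path(d,a)
round 2: derive path(g,b) via R1 from path(g,d), path(d,b)
round 2: derive path(i,b) via R1 from path(i,j), path(j,b)
round 2: derive path(i,c) via R1 from path(i,j), path(j,c)
round 2: derive path(i,i) via R1 from path(i,j), path(j,i)
round 2: derive path(j,a) via R1 from path(j,b), path(b,a)
round 2: derive path(j,g) via R1 from path(j,c), path(c,g)
round 2: derive path(j,j) via R1 from path(j,i), path(i,j)
round 3: derive path(b,b) via R1 from path(b,i), path(i,b)
round 3: derive path(b,c) via R1 from path(b,i), path(i,c)
round 3: derive path(b,g) via R1 from path(b,j), path(j,g)
round 3: derive path(c,b) via R1 from path(c,d), path(d,b)
round 3: derive path(c,i) via R1 from path(c,d), path(d,i)
round 3: derive path(d,c) via R1 from path(d,i), path(i,c)
round 3: derive path(d,j) via R1 from path(d,b), path(b,j)
round 3: derive path(e,a) via R1 from path(e,d), path(d,a)
round 3: derive path(e,b) via R1 from path(e,d), path(d,b)
round 3: derive path(e,i) via R1 from path(e,d), path(d,i)
round 3: derive path(f,c) via R1 from path(f,i), path(i,c)
round 3: derive path(f,j) via R1 from path(f,b), path(b,j)
round 3: derive path(g,i) via R1 from path(g,b), path(b,i)
round 3: derive path(g,j) via R1 from path(g,b), path(b,j)
round 3: derive path(i,a) via R1 from path(i,b), path(b,a)
round 3: derive path(i,d) via R1 from path(i,c), path(c,d)
round 3: derive path(i,g) via R1 from path(i,c), path(c,g)
round 3: derive path(j,d) via R1 from path(j,c), path(c,d)
round 4: derive path(b,d) via R1 from path(b,c), path(c,d)
round 4: derive path(c,j) via R1 from path(c,b), path(b,j)
round 4: derive path(d,d) via R1 from path(d,c), path(c,d)
round 4: derive path(d,g) via R1 from path(d,b), path(b,g)
round 4: derive path(e,c) via R1 from path(e,b), path(b,c)
round 4: derive path(e,j) via R1 from path(e,b), path(b,j)
round 4: derive path(f,g) via R1 from path(f,b), path(b,g)
round 4: derive path(g,c) via R1 from path(g,b), path(b,c)
round 4: derive path(g,g) via R1 from path(g,b), path(b,g)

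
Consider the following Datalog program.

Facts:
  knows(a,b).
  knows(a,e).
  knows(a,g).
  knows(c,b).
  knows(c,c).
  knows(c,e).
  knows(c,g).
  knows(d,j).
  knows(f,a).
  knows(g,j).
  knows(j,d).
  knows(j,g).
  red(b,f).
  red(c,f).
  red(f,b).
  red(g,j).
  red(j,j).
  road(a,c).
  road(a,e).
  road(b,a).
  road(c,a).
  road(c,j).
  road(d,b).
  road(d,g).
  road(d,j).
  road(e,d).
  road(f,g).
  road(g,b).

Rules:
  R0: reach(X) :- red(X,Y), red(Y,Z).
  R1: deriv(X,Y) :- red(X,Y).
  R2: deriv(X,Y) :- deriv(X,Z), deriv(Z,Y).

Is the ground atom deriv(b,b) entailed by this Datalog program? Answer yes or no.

round 1: derive deriv(b,f) via R1 from red(b,f)
round 1: derive deriv(c,f) via R1 from red(c,f)
round 1: derive deriv(f,b) via R1 from red(f,b)
round 1: derive deriv(g,j) via R1 from red(g,j)
round 1: derive deriv(j,j) via R1 from red(j,j)
round 2: derive deriv(b,b) via R2 from deriv(b,f), deriv(f,b)
round 2: derive deriv(c,b) via R2 from deriv(c,f), deriv(f,b)
round 2: derive deriv(f,f) via R2 from deriv(f,b), deriv(b,f)

yes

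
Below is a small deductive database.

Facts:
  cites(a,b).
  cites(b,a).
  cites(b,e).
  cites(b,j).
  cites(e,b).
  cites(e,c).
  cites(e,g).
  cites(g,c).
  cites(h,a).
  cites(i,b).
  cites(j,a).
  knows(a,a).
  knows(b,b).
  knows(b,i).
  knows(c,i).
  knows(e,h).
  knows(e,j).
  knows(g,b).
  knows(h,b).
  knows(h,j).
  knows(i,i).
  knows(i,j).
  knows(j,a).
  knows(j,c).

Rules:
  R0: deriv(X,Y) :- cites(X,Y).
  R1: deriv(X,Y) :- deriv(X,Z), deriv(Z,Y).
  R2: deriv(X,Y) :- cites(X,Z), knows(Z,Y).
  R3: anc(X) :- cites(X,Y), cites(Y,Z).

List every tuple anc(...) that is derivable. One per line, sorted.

anc(a)
anc(b)
anc(e)
anc(h)
anc(i)
anc(j)

round 1: derive anc(a) via R3 from cites(a,b), cites(b,a)
round 1: derive anc(b) via R3 from cites(b,a), cites(a,b)
round 1: derive anc(e) via R3 from cites(e,b), cites(b,a)
round 1: derive anc(h) via R3 from cites(h,a), cites(a,b)
round 1: derive anc(i) via R3 from cites(i,b), cites(b,a)
round 1: derive anc(j) via R3 from cites(j,a), cites(a,b)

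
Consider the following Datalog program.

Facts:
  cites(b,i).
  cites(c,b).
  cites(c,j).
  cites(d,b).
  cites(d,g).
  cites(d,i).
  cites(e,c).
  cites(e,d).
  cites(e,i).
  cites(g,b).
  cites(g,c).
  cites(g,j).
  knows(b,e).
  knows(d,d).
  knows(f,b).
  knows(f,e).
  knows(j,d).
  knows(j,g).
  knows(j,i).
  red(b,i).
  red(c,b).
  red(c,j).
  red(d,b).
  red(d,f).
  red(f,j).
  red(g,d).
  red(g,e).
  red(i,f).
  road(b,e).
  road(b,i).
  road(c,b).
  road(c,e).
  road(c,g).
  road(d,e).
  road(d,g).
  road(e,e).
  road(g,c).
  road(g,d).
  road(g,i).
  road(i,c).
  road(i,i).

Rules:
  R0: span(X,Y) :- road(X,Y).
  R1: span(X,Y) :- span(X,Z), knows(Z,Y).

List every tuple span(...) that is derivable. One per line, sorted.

span(b,e)
span(b,i)
span(c,b)
span(c,e)
span(c,g)
span(d,e)
span(d,g)
span(e,e)
span(g,c)
span(g,d)
span(g,i)
span(i,c)
span(i,i)

round 1: derive span(b,e) via R0 from road(b,e)
round 1: derive span(b,i) via R0 from road(b,i)
round 1: derive span(c,b) via R0 from road(c,b)
round 1: derive span(c,e) via R0 from road(c,e)
round 1: derive span(c,g) via R0 from road(c,g)
round 1: derive span(d,e) via R0 from road(d,e)
round 1: derive span(d,g) via R0 from road(d,g)
round 1: derive span(e,e) via R0 from road(e,e)
round 1: derive span(g,c) via R0 from road(g,c)
round 1: derive span(g,d) via R0 from road(g,d)
round 1: derive span(g,i) via R0 from road(g,i)
round 1: derive span(i,c) via R0 from road(i,c)
round 1: derive span(i,i) via R0 from road(i,i)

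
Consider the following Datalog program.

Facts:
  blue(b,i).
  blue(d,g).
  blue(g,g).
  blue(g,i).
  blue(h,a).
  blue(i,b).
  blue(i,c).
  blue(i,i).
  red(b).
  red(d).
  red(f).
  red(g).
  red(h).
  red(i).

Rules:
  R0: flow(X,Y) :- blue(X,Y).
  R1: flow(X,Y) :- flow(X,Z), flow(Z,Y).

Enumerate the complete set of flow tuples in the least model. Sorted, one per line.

flow(b,b)
flow(b,c)
flow(b,i)
flow(d,b)
flow(d,c)
flow(d,g)
flow(d,i)
flow(g,b)
flow(g,c)
flow(g,g)
flow(g,i)
flow(h,a)
flow(i,b)
flow(i,c)
flow(i,i)

round 1: derive flow(b,i) via R0 from blue(b,i)
round 1: derive flow(d,g) via R0 from blue(d,g)
round 1: derive flow(g,g) via R0 from blue(g,g)
round 1: derive flow(g,i) via R0 from blue(g,i)
round 1: derive flow(h,a) via R0 from blue(h,a)
round 1: derive flow(i,b) via R0 from blue(i,b)
round 1: derive flow(i,c) via R0 from blue(i,c)
round 1: derive flow(i,i) via R0 from blue(i,i)
round 2: derive flow(b,b) via R1 from flow(b,i), flow(i,b)
round 2: derive flow(b,c) via R1 from flow(b,i), flow(i,c)
round 2: derive flow(d,i) via R1 from flow(d,g), flow(g,i)
round 2: derive flow(g,b) via R1 from flow(g,i), flow(i,b)
round 2: derive flow(g,c) via R1 from flow(g,i), flow(i,c)
round 3: derive flow(d,b) via R1 from flow(d,g), flow(g,b)
round 3: derive flow(d,c) via R1 from flow(d,g), flow(g,c)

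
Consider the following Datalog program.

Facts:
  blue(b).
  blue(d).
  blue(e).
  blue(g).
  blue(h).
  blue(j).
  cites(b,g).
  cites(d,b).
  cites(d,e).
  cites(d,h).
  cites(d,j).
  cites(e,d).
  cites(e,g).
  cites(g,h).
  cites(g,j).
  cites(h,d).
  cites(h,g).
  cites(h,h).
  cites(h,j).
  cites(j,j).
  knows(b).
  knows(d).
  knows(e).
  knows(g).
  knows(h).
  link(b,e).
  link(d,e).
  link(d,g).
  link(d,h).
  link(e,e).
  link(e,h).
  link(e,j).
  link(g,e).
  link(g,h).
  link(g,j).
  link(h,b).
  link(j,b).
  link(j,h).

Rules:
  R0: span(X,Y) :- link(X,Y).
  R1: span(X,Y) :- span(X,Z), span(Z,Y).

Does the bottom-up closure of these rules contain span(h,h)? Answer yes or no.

round 1: derive span(b,e) via R0 from link(b,e)
round 1: derive span(d,e) via R0 from link(d,e)
round 1: derive span(d,g) via R0 from link(d,g)
round 1: derive span(d,h) via R0 from link(d,h)
round 1: derive span(e,e) via R0 from link(e,e)
round 1: derive span(e,h) via R0 from link(e,h)
round 1: derive span(e,j) via R0 from link(e,j)
round 1: derive span(g,e) via R0 from link(g,e)
round 1: derive span(g,h) via R0 from link(g,h)
round 1: derive span(g,j) via R0 from link(g,j)
round 1: derive span(h,b) via R0 from link(h,b)
round 1: derive span(j,b) via R0 from link(j,b)
round 1: derive span(j,h) via R0 from link(j,h)
round 2: derive span(b,h) via R1 from span(b,e), span(e,h)
round 2: derive span(b,j) via R1 from span(b,e), span(e,j)
round 2: derive span(d,b) via R1 from span(d,h), span(h,b)
round 2: derive span(d,j) via R1 from span(d,e), span(e,j)
round 2: derive span(e,b) via R1 from span(e,h), span(h,b)
round 2: derive span(g,b) via R1 from span(g,h), span(h,b)
round 2: derive span(h,e) via R1 from span(h,b), span(b,e)
round 2: derive span(j,e) via R1 from span(j,b), span(b,e)
round 3: derive span(b,b) via R1 from span(b,e), span(e,b)
round 3: derive span(h,h) via R1 from span(h,b), span(b,h)
round 3: derive span(h,j) via R1 from span(h,b), span(b,j)
round 3: derive span(j,j) via R1 from span(j,b), span(b,j)

yes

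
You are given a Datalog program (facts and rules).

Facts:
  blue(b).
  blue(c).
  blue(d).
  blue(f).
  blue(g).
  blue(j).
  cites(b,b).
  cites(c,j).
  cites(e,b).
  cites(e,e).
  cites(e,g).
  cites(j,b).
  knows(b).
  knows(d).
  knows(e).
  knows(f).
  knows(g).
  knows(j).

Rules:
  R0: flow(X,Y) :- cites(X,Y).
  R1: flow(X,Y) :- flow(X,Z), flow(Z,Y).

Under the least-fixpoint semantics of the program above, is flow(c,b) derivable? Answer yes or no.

yes

round 1: derive flow(b,b) via R0 from cites(b,b)
round 1: derive flow(c,j) via R0 from cites(c,j)
round 1: derive flow(e,b) via R0 from cites(e,b)
round 1: derive flow(e,e) via R0 from cites(e,e)
round 1: derive flow(e,g) via R0 from cites(e,g)
round 1: derive flow(j,b) via R0 from cites(j,b)
round 2: derive flow(c,b) via R1 from flow(c,j), flow(j,b)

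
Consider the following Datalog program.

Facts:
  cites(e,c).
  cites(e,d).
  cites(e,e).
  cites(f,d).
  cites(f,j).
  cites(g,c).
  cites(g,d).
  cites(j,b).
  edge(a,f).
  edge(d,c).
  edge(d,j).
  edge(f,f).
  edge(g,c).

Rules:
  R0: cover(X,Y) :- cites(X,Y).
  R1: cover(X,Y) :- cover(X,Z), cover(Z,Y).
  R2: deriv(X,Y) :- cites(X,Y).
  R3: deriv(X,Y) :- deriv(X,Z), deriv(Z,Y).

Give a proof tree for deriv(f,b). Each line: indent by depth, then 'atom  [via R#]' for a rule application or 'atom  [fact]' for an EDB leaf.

deriv(f,b)  [via R3]
  deriv(f,j)  [via R2]
    cites(f,j)  [fact]
  deriv(j,b)  [via R2]
    cites(j,b)  [fact]

round 1: derive deriv(e,c) via R2 from cites(e,c)
round 1: derive deriv(e,d) via R2 from cites(e,d)
round 1: derive deriv(e,e) via R2 from cites(e,e)
round 1: derive deriv(f,d) via R2 from cites(f,d)
round 1: derive deriv(f,j) via R2 from cites(f,j)
round 1: derive deriv(g,c) via R2 from cites(g,c)
round 1: derive deriv(g,d) via R2 from cites(g,d)
round 1: derive deriv(j,b) via R2 from cites(j,b)
round 2: derive deriv(f,b) via R3 from deriv(f,j), deriv(j,b)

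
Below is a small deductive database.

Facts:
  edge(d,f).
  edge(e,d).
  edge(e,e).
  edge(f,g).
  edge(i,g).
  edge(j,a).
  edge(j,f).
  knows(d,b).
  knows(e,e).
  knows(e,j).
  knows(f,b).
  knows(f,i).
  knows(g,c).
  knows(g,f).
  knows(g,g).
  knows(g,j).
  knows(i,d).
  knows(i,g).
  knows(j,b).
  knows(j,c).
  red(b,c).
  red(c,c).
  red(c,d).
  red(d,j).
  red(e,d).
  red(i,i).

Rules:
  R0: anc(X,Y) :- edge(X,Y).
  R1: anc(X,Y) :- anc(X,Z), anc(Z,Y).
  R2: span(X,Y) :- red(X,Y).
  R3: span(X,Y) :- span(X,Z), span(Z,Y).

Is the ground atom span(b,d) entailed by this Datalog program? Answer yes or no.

round 1: derive span(b,c) via R2 from red(b,c)
round 1: derive span(c,c) via R2 from red(c,c)
round 1: derive span(c,d) via R2 from red(c,d)
round 1: derive span(d,j) via R2 from red(d,j)
round 1: derive span(e,d) via R2 from red(e,d)
round 1: derive span(i,i) via R2 from red(i,i)
round 2: derive span(b,d) via R3 from span(b,c), span(c,d)
round 2: derive span(c,j) via R3 from span(c,d), span(d,j)
round 2: derive span(e,j) via R3 from span(e,d), span(d,j)
round 3: derive span(b,j) via R3 from span(b,c), span(c,j)

yes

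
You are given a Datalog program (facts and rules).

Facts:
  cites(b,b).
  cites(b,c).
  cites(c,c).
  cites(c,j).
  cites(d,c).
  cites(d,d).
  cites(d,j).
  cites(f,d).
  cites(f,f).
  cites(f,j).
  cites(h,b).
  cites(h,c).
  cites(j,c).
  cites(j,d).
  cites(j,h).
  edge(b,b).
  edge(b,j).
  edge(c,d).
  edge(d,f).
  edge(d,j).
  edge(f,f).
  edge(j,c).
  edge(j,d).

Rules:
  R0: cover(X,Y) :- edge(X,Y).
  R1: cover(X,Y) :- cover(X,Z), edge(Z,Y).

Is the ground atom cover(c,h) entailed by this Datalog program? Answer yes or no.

no

round 1: derive cover(b,b) via R0 from edge(b,b)
round 1: derive cover(b,j) via R0 from edge(b,j)
round 1: derive cover(c,d) via R0 from edge(c,d)
round 1: derive cover(d,f) via R0 from edge(d,f)
round 1: derive cover(d,j) via R0 from edge(d,j)
round 1: derive cover(f,f) via R0 from edge(f,f)
round 1: derive cover(j,c) via R0 from edge(j,c)
round 1: derive cover(j,d) via R0 from edge(j,d)
round 2: derive cover(b,c) via R1 from cover(b,j), edge(j,c)
round 2: derive cover(b,d) via R1 from cover(b,j), edge(j,d)
round 2: derive cover(c,f) via R1 from cover(c,d), edge(d,f)
round 2: derive cover(c,j) via R1 from cover(c,d), edge(d,j)
round 2: derive cover(d,c) via R1 from cover(d,j), edge(j,c)
round 2: derive cover(d,d) via R1 from cover(d,j), edge(j,d)
round 2: derive cover(j,f) via R1 from cover(j,d), edge(d,f)
round 2: derive cover(j,j) via R1 from cover(j,d), edge(d,j)
round 3: derive cover(b,f) via R1 from cover(b,d), edge(d,f)
round 3: derive cover(c,c) via R1 from cover(c,j), edge(j,c)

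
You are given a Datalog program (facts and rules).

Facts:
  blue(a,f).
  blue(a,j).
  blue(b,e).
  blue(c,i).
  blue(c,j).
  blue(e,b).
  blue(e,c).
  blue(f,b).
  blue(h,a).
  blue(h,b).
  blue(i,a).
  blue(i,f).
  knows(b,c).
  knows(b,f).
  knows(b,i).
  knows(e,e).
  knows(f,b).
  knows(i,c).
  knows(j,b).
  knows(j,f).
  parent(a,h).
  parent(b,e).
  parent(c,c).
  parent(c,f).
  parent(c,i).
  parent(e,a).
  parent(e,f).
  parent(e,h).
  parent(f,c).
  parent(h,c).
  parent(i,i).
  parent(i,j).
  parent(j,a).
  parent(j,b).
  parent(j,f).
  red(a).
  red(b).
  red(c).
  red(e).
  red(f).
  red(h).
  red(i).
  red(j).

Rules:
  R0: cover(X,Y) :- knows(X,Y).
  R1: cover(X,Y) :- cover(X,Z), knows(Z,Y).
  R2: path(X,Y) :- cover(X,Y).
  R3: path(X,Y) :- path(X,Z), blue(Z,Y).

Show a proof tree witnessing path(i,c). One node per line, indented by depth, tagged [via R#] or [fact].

path(i,c)  [via R2]
  cover(i,c)  [via R0]
    knows(i,c)  [fact]

round 1: derive cover(b,c) via R0 from knows(b,c)
round 1: derive cover(b,f) via R0 from knows(b,f)
round 1: derive cover(b,i) via R0 from knows(b,i)
round 1: derive cover(e,e) via R0 from knows(e,e)
round 1: derive cover(f,b) via R0 from knows(f,b)
round 1: derive cover(i,c) via R0 from knows(i,c)
round 1: derive cover(j,b) via R0 from knows(j,b)
round 1: derive cover(j,f) via R0 from knows(j,f)
round 2: derive cover(b,b) via R1 from cover(b,f), knows(f,b)
round 2: derive cover(f,c) via R1 from cover(f,b), knows(b,c)
round 2: derive cover(f,f) via R1 from cover(f,b), knows(b,f)
round 2: derive cover(f,i) via R1 from cover(f,b), knows(b,i)
round 2: derive cover(j,c) via R1 from cover(j,b), knows(b,c)
round 2: derive cover(j,i) via R1 from cover(j,b), knows(b,i)
round 2: derive path(b,c) via R2 from cover(b,c)
round 2: derive path(b,f) via R2 from cover(b,f)
round 2: derive path(b,i) via R2 from cover(b,i)
round 2: derive path(e,e) via R2 from cover(e,e)
round 2: derive path(f,b) via R2 from cover(f,b)
round 2: derive path(i,c) via R2 from cover(i,c)
round 2: derive path(j,b) via R2 from cover(j,b)
round 2: derive path(j,f) via R2 from cover(j,f)
round 3: derive path(b,b) via R2 from cover(b,b)
round 3: derive path(f,c) via R2 from cover(f,c)
round 3: derive path(f,f) via R2 from cover(f,f)
round 3: derive path(f,i) via R2 from cover(f,i)
round 3: derive path(j,c) via R2 from cover(j,c)
round 3: derive path(j,i) via R2 from cover(j,i)
round 3: derive path(b,a) via R3 from path(b,i), blue(i,a)
round 3: derive path(b,j) via R3 from path(b,c), blue(c,j)
round 3: derive path(e,b) via R3 from path(e,e), blue(e,b)
round 3: derive path(e,c) via R3 from path(e,e), blue(e,c)
round 3: derive path(f,e) via R3 from path(f,b), blue(b,e)
round 3: derive path(i,i) via R3 from path(i,c), blue(c,i)
round 3: derive path(i,j) via R3 from path(i,c), blue(c,j)
round 3: derive path(j,e) via R3 from path(j,b), blue(b,e)
round 4: derive path(b,e) via R3 from path(b,b), blue(b,e)
round 4: derive path(e,i) via R3 from path(e,c), blue(c,i)
round 4: derive path(e,j) via R3 from path(e,c), blue(c,j)
round 4: derive path(f,a) via R3 from path(f,i), blue(i,a)
round 4: derive path(f,j) via R3 from path(f,c), blue(c,j)
round 4: derive path(i,a) via R3 from path(i,i), blue(i,a)
round 4: derive path(i,f) via R3 from path(i,i), blue(i,f)
round 4: derive path(j,a) via R3 from path(j,i), blue(i,a)
round 4: derive path(j,j) via R3 from path(j,c), blue(c,j)
round 5: derive path(e,a) via R3 from path(e,i), blue(i,a)
round 5: derive path(e,f) via R3 from path(e,i), blue(i,f)
round 5: derive path(i,b) via R3 from path(i,f), blue(f,b)
round 6: derive path(i,e) via R3 from path(i,b), blue(b,e)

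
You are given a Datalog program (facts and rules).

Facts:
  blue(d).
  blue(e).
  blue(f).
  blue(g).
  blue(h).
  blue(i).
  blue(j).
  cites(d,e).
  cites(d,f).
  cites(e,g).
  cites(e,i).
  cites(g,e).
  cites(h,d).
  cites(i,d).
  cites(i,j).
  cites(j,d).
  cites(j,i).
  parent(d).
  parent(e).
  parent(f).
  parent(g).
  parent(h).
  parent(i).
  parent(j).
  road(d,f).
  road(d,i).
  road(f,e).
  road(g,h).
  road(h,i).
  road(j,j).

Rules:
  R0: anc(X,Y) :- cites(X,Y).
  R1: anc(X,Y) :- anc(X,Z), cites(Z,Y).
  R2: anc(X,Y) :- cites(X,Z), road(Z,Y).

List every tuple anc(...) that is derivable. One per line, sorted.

anc(d,d)
anc(d,e)
anc(d,f)
anc(d,g)
anc(d,i)
anc(d,j)
anc(e,d)
anc(e,e)
anc(e,f)
anc(e,g)
anc(e,h)
anc(e,i)
anc(e,j)
anc(g,d)
anc(g,e)
anc(g,f)
anc(g,g)
anc(g,i)
anc(g,j)
anc(h,d)
anc(h,e)
anc(h,f)
anc(h,g)
anc(h,i)
anc(h,j)
anc(i,d)
anc(i,e)
anc(i,f)
anc(i,g)
anc(i,i)
anc(i,j)
anc(j,d)
anc(j,e)
anc(j,f)
anc(j,g)
anc(j,i)
anc(j,j)

round 1: derive anc(d,e) via R0 from cites(d,e)
round 1: derive anc(d,f) via R0 from cites(d,f)
round 1: derive anc(e,g) via R0 from cites(e,g)
round 1: derive anc(e,i) via R0 from cites(e,i)
round 1: derive anc(g,e) via R0 from cites(g,e)
round 1: derive anc(h,d) via R0 from cites(h,d)
round 1: derive anc(i,d) via R0 from cites(i,d)
round 1: derive anc(i,j) via R0 from cites(i,j)
round 1: derive anc(j,d) via R0 from cites(j,d)
round 1: derive anc(j,i) via R0 from cites(j,i)
round 1: derive anc(e,h) via R2 from cites(e,g), road(g,h)
round 1: derive anc(h,f) via R2 from cites(h,d), road(d,f)
round 1: derive anc(h,i) via R2 from cites(h,d), road(d,i)
round 1: derive anc(i,f) via R2 from cites(i,d), road(d,f)
round 1: derive anc(i,i) via R2 from cites(i,d), road(d,i)
round 1: derive anc(j,f) via R2 from cites(j,d), road(d,f)
round 2: derive anc(d,g) via R1 from anc(d,e), cites(e,g)
round 2: derive anc(d,i) via R1 from anc(d,e), cites(e,i)
round 2: derive anc(e,d) via R1 from anc(e,h), cites(h,d)
round 2: derive anc(e,e) via R1 from anc(e,g), cites(g,e)
round 2: derive anc(e,j) via R1 from anc(e,i), cites(i,j)
round 2: derive anc(g,g) via R1 from anc(g,e), cites(e,g)
round 2: derive anc(g,i) via R1 from anc(g,e), cites(e,i)
round 2: derive anc(h,e) via R1 from anc(h,d), cites(d,e)
round 2: derive anc(h,j) via R1 from anc(h,i), cites(i,j)
round 2: derive anc(i,e) via R1 from anc(i,d), cites(d,e)
round 2: derive anc(j,e) via R1 from anc(j,d), cites(d,e)
round 2: derive anc(j,j) via R1 from anc(j,i), cites(i,j)
round 3: derive anc(d,d) via R1 from anc(d,i), cites(i,d)
round 3: derive anc(d,j) via R1 from anc(d,i), cites(i,j)
round 3: derive anc(e,f) via R1 from anc(e,d), cites(d,f)
round 3: derive anc(g,d) via R1 from anc(g,i), cites(i,d)
round 3: derive anc(g,j) via R1 from anc(g,i), cites(i,j)
round 3: derive anc(h,g) via R1 from anc(h,e), cites(e,g)
round 3: derive anc(i,g) via R1 from anc(i,e), cites(e,g)
round 3: derive anc(j,g) via R1 from anc(j,e), cites(e,g)
round 4: derive anc(g,f) via R1 from anc(g,d), cites(d,f)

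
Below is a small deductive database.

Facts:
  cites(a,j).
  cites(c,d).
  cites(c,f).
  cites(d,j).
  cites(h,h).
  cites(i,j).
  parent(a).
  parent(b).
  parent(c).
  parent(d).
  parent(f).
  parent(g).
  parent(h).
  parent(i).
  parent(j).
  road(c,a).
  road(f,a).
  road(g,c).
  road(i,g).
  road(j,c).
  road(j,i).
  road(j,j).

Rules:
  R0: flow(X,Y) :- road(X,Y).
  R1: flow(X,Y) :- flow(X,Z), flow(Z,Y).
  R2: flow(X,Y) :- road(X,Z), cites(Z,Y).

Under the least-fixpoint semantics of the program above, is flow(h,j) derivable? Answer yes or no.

round 1: derive flow(c,a) via R0 from road(c,a)
round 1: derive flow(f,a) via R0 from road(f,a)
round 1: derive flow(g,c) via R0 from road(g,c)
round 1: derive flow(i,g) via R0 from road(i,g)
round 1: derive flow(j,c) via R0 from road(j,c)
round 1: derive flow(j,i) via R0 from road(j,i)
round 1: derive flow(j,j) via R0 from road(j,j)
round 1: derive flow(c,j) via R2 from road(c,a), cites(a,j)
round 1: derive flow(f,j) via R2 from road(f,a), cites(a,j)
round 1: derive flow(g,d) via R2 from road(g,c), cites(c,d)
round 1: derive flow(g,f) via R2 from road(g,c), cites(c,f)
round 1: derive flow(j,d) via R2 from road(j,c), cites(c,d)
round 1: derive flow(j,f) via R2 from road(j,c), cites(c,f)
round 2: derive flow(c,c) via R1 from flow(c,j), flow(j,c)
round 2: derive flow(c,d) via R1 from flow(c,j), flow(j,d)
round 2: derive flow(c,f) via R1 from flow(c,j), flow(j,f)
round 2: derive flow(c,i) via R1 from flow(c,j), flow(j,i)
round 2: derive flow(f,c) via R1 from flow(f,j), flow(j,c)
round 2: derive flow(f,d) via R1 from flow(f,j), flow(j,d)
round 2: derive flow(f,f) via R1 from flow(f,j), flow(j,f)
round 2: derive flow(f,i) via R1 from flow(f,j), flow(j,i)
round 2: derive flow(g,a) via R1 from flow(g,c), flow(c,a)
round 2: derive flow(g,j) via R1 from flow(g,c), flow(c,j)
round 2: derive flow(i,c) via R1 from flow(i,g), flow(g,c)
round 2: derive flow(i,d) via R1 from flow(i,g), flow(g,d)
round 2: derive flow(i,f) via R1 from flow(i,g), flow(g,f)
round 2: derive flow(j,a) via R1 from flow(j,c), flow(c,a)
round 2: derive flow(j,g) via R1 from flow(j,i), flow(i,g)
round 3: derive flow(c,g) via R1 from flow(c,i), flow(i,g)
round 3: derive flow(f,g) via R1 from flow(f,i), flow(i,g)
round 3: derive flow(g,g) via R1 from flow(g,j), flow(j,g)
round 3: derive flow(g,i) via R1 from flow(g,c), flow(c,i)
round 3: derive flow(i,a) via R1 from flow(i,c), flow(c,a)
round 3: derive flow(i,i) via R1 from flow(i,c), flow(c,i)
round 3: derive flow(i,j) via R1 from flow(i,c), flow(c,j)

no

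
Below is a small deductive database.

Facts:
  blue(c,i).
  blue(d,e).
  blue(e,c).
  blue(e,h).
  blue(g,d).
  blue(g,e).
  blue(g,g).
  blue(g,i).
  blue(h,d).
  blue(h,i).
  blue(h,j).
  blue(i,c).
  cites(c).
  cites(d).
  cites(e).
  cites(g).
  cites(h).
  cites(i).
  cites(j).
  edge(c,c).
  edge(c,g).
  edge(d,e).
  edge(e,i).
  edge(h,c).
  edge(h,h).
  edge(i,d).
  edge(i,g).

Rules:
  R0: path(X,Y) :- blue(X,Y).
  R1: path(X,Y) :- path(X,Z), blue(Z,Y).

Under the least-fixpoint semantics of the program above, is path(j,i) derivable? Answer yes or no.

no

round 1: derive path(c,i) via R0 from blue(c,i)
round 1: derive path(d,e) via R0 from blue(d,e)
round 1: derive path(e,c) via R0 from blue(e,c)
round 1: derive path(e,h) via R0 from blue(e,h)
round 1: derive path(g,d) via R0 from blue(g,d)
round 1: derive path(g,e) via R0 from blue(g,e)
round 1: derive path(g,g) via R0 from blue(g,g)
round 1: derive path(g,i) via R0 from blue(g,i)
round 1: derive path(h,d) via R0 from blue(h,d)
round 1: derive path(h,i) via R0 from blue(h,i)
round 1: derive path(h,j) via R0 from blue(h,j)
round 1: derive path(i,c) via R0 from blue(i,c)
round 2: derive path(c,c) via R1 from path(c,i), blue(i,c)
round 2: derive path(d,c) via R1 from path(d,e), blue(e,c)
round 2: derive path(d,h) via R1 from path(d,e), blue(e,h)
round 2: derive path(e,d) via R1 from path(e,h), blue(h,d)
round 2: derive path(e,i) via R1 from path(e,c), blue(c,i)
round 2: derive path(e,j) via R1 from path(e,h), blue(h,j)
round 2: derive path(g,c) via R1 from path(g,e), blue(e,c)
round 2: derive path(g,h) via R1 from path(g,e), blue(e,h)
round 2: derive path(h,c) via R1 from path(h,i), blue(i,c)
round 2: derive path(h,e) via R1 from path(h,d), blue(d,e)
round 2: derive path(i,i) via R1 from path(i,c), blue(c,i)
round 3: derive path(d,d) via R1 from path(d,h), blue(h,d)
round 3: derive path(d,i) via R1 from path(d,c), blue(c,i)
round 3: derive path(d,j) via R1 from path(d,h), blue(h,j)
round 3: derive path(e,e) via R1 from path(e,d), blue(d,e)
round 3: derive path(g,j) via R1 from path(g,h), blue(h,j)
round 3: derive path(h,h) via R1 from path(h,e), blue(e,h)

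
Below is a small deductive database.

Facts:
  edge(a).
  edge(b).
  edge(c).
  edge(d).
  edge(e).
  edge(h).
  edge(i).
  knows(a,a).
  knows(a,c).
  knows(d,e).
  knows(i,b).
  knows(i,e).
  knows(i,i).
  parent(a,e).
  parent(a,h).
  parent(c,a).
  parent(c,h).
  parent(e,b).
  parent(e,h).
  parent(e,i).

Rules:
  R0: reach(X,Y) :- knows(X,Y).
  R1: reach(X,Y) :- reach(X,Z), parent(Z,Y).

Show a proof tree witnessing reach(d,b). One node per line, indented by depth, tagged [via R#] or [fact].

reach(d,b)  [via R1]
  reach(d,e)  [via R0]
    knows(d,e)  [fact]
  parent(e,b)  [fact]

round 1: derive reach(a,a) via R0 from knows(a,a)
round 1: derive reach(a,c) via R0 from knows(a,c)
round 1: derive reach(d,e) via R0 from knows(d,e)
round 1: derive reach(i,b) via R0 from knows(i,b)
round 1: derive reach(i,e) via R0 from knows(i,e)
round 1: derive reach(i,i) via R0 from knows(i,i)
round 2: derive reach(a,e) via R1 from reach(a,a), parent(a,e)
round 2: derive reach(a,h) via R1 from reach(a,a), parent(a,h)
round 2: derive reach(d,b) via R1 from reach(d,e), parent(e,b)
round 2: derive reach(d,h) via R1 from reach(d,e), parent(e,h)
round 2: derive reach(d,i) via R1 from reach(d,e), parent(e,i)
round 2: derive reach(i,h) via R1 from reach(i,e), parent(e,h)
round 3: derive reach(a,b) via R1 from reach(a,e), parent(e,b)
round 3: derive reach(a,i) via R1 from reach(a,e), parent(e,i)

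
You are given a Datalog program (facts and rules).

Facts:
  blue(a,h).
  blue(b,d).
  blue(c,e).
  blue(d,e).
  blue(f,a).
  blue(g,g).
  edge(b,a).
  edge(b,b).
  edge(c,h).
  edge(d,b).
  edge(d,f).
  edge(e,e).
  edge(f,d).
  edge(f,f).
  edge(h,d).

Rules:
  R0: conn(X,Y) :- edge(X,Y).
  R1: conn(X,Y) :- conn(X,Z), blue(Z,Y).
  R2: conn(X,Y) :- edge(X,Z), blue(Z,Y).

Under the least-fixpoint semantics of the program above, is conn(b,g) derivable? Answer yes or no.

no

round 1: derive conn(b,a) via R0 from edge(b,a)
round 1: derive conn(b,b) via R0 from edge(b,b)
round 1: derive conn(c,h) via R0 from edge(c,h)
round 1: derive conn(d,b) via R0 from edge(d,b)
round 1: derive conn(d,f) via R0 from edge(d,f)
round 1: derive conn(e,e) via R0 from edge(e,e)
round 1: derive conn(f,d) via R0 from edge(f,d)
round 1: derive conn(f,f) via R0 from edge(f,f)
round 1: derive conn(h,d) via R0 from edge(h,d)
round 1: derive conn(b,d) via R2 from edge(b,b), blue(b,d)
round 1: derive conn(b,h) via R2 from edge(b,a), blue(a,h)
round 1: derive conn(d,a) via R2 from edge(d,f), blue(f,a)
round 1: derive conn(d,d) via R2 from edge(d,b), blue(b,d)
round 1: derive conn(f,a) via R2 from edge(f,f), blue(f,a)
round 1: derive conn(f,e) via R2 from edge(f,d), blue(d,e)
round 1: derive conn(h,e) via R2 from edge(h,d), blue(d,e)
round 2: derive conn(b,e) via R1 from conn(b,d), blue(d,e)
round 2: derive conn(d,e) via R1 from conn(d,d), blue(d,e)
round 2: derive conn(d,h) via R1 from conn(d,a), blue(a,h)
round 2: derive conn(f,h) via R1 from conn(f,a), blue(a,h)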